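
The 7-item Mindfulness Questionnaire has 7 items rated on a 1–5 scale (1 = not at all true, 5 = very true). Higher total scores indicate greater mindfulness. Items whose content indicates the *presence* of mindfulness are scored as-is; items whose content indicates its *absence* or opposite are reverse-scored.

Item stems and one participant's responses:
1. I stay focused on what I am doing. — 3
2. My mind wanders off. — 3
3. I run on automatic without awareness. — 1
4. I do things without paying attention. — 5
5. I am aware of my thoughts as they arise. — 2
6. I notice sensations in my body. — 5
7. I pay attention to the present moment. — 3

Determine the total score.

22

Items 2, 3, 4 describe the absence/opposite of mindfulness → reverse-score.
reverse-coded value = 6 − response.
  item 1: 3
  item 2: 6 − 3 = 3
  item 3: 6 − 1 = 5
  item 4: 6 − 5 = 1
  item 5: 2
  item 6: 5
  item 7: 3
Total = 3 + 3 + 5 + 1 + 2 + 5 + 3 = 22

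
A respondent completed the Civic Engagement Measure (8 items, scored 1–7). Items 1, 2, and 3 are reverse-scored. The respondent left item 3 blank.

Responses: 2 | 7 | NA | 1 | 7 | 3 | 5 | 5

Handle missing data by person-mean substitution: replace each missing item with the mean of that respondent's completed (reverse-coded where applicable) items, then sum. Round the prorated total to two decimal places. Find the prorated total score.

Reverse-coded (reverse-coded value = 8 − response):
  item 1: 8 − 2 = 6
  item 2: 8 − 7 = 1
Completed scored items (7 of 8): 6, 1, 1, 7, 3, 5, 5; sum = 28.
Person mean = 28 / 7 ≈ 4.0000
Prorated total = (28 / 7) × 8 = 32.00 (to 2 dp)

32.00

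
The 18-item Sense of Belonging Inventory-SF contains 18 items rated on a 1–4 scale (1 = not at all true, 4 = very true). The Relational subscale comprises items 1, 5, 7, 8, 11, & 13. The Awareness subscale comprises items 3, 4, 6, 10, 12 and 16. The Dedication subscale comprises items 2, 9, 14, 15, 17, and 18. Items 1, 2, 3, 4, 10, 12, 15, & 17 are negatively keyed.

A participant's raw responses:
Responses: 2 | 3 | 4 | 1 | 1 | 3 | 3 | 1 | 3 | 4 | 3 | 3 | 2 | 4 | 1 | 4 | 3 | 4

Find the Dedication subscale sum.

Dedication items: 2, 9, 14, 15, 17, 18.
Of these, items 2, 15 and 17 are negatively keyed; reversed = (1+4) − raw = 5 − raw.
  item 2: 5 − 3 = 2
  item 9: 3
  item 14: 4
  item 15: 5 − 1 = 4
  item 17: 5 − 3 = 2
  item 18: 4
Sum = 2 + 3 + 4 + 4 + 2 + 4 = 19

19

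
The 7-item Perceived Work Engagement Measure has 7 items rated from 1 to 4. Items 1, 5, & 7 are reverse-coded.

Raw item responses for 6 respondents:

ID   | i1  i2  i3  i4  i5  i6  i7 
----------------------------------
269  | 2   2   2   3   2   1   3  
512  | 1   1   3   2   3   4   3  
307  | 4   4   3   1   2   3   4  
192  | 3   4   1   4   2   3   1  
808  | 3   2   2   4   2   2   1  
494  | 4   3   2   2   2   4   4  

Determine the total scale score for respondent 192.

21

Respondent 192 raw: 3, 4, 1, 4, 2, 3, 1.
Reverse-coded (on a 1–4 scale, reversed = 5 − raw):
  item 1: 5 − 3 = 2
  item 2: 4
  item 3: 1
  item 4: 4
  item 5: 5 − 2 = 3
  item 6: 3
  item 7: 5 − 1 = 4
Sum = 2 + 4 + 1 + 4 + 3 + 3 + 4 = 21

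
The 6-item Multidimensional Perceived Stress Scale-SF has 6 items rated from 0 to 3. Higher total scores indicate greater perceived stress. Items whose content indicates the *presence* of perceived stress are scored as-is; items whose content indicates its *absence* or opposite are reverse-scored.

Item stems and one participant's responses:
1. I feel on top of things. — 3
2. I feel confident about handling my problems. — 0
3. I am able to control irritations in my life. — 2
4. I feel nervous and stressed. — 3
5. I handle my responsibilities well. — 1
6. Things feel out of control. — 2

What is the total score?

Items 1, 2, 3, 5 describe the absence/opposite of perceived stress → reverse-score.
reversed = (0+3) − raw = 3 − raw.
  item 1: 3 − 3 = 0
  item 2: 3 − 0 = 3
  item 3: 3 − 2 = 1
  item 4: 3
  item 5: 3 − 1 = 2
  item 6: 2
Total = 0 + 3 + 1 + 3 + 2 + 2 = 11

11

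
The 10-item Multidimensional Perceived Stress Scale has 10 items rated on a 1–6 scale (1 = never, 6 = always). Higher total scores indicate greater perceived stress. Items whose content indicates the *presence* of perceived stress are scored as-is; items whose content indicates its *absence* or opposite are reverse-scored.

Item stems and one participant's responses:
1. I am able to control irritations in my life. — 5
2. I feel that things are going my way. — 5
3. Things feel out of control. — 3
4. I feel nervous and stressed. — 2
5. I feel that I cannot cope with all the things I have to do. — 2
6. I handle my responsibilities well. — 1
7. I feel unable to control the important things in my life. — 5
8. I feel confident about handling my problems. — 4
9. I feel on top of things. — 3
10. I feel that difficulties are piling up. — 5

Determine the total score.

Items 1, 2, 6, 8, 9 describe the absence/opposite of perceived stress → reverse-score.
reversed = (1+6) − raw = 7 − raw.
  item 1: 7 − 5 = 2
  item 2: 7 − 5 = 2
  item 3: 3
  item 4: 2
  item 5: 2
  item 6: 7 − 1 = 6
  item 7: 5
  item 8: 7 − 4 = 3
  item 9: 7 − 3 = 4
  item 10: 5
Total = 2 + 2 + 3 + 2 + 2 + 6 + 5 + 3 + 4 + 5 = 34

34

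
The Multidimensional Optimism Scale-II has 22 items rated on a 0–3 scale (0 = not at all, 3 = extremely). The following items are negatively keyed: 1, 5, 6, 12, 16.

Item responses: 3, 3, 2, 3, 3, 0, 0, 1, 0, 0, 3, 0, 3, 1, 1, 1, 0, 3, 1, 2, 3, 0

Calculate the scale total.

34

Raw sum = 33. Negatively keyed items: 1, 5, 6, 12, 16; their raw sum = 7.
Each reversal replaces raw with 3 − raw, changing the total by 3 − 2·raw per item.
Total = 33 + 5·3 − 2·7 = 33 + 15 − 14 = 34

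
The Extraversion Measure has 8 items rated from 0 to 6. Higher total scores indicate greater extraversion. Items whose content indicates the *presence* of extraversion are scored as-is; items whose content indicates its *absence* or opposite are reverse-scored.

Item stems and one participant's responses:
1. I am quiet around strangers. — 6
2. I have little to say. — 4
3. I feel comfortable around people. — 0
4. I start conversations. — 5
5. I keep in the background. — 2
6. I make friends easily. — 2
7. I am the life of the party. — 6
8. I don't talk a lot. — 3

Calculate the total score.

22

Items 1, 2, 5, 8 describe the absence/opposite of extraversion → reverse-score.
reverse-coded value = 6 − response.
  item 1: 6 − 6 = 0
  item 2: 6 − 4 = 2
  item 3: 0
  item 4: 5
  item 5: 6 − 2 = 4
  item 6: 2
  item 7: 6
  item 8: 6 − 3 = 3
Total = 0 + 2 + 0 + 5 + 4 + 2 + 6 + 3 = 22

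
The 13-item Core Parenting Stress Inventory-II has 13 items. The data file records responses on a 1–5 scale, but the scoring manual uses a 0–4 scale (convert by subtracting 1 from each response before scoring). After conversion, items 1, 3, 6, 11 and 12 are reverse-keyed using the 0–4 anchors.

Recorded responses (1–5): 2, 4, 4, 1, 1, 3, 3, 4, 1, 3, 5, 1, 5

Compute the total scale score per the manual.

Convert to 0–4: 1, 3, 3, 0, 0, 2, 2, 3, 0, 2, 4, 0, 4
Reverse-coded (reverse-coded value = 4 − response):
  item 1: 4 − 1 = 3
  item 3: 4 − 3 = 1
  item 6: 4 − 2 = 2
  item 11: 4 − 4 = 0
  item 12: 4 − 0 = 4
Scored: 3, 3, 1, 0, 0, 2, 2, 3, 0, 2, 0, 4, 4
Total = 24

24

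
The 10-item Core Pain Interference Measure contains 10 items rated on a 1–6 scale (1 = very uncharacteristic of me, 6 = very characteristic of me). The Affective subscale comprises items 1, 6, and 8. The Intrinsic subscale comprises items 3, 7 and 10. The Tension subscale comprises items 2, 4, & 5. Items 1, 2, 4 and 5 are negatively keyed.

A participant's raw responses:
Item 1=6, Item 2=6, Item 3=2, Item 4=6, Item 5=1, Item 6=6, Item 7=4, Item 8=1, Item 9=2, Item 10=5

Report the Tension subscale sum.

8

Tension items: 2, 4, 5.
Of these, items 2, 4 and 5 are negatively keyed; reversed = (1+6) − raw = 7 − raw.
  item 2: 7 − 6 = 1
  item 4: 7 − 6 = 1
  item 5: 7 − 1 = 6
Sum = 1 + 1 + 6 = 8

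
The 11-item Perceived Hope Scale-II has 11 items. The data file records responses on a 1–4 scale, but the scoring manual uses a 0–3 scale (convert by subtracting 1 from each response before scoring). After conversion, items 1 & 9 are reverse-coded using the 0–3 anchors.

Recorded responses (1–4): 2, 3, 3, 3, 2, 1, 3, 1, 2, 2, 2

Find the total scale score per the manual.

Convert to 0–3: 1, 2, 2, 2, 1, 0, 2, 0, 1, 1, 1
Reverse-coded (on a 0–3 scale, reversed = 3 − raw):
  item 1: 3 − 1 = 2
  item 9: 3 − 1 = 2
Scored: 2, 2, 2, 2, 1, 0, 2, 0, 2, 1, 1
Total = 15

15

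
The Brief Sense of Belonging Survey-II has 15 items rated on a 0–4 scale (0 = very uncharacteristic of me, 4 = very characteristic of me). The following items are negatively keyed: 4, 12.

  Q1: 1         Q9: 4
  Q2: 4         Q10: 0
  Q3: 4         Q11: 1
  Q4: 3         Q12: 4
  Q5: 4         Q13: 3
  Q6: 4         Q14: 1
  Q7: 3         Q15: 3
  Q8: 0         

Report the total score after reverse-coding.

33

Raw sum = 39. Negatively keyed items: 4, 12; their raw sum = 7.
Each reversal replaces raw with 4 − raw, changing the total by 4 − 2·raw per item.
Total = 39 + 2·4 − 2·7 = 39 + 8 − 14 = 33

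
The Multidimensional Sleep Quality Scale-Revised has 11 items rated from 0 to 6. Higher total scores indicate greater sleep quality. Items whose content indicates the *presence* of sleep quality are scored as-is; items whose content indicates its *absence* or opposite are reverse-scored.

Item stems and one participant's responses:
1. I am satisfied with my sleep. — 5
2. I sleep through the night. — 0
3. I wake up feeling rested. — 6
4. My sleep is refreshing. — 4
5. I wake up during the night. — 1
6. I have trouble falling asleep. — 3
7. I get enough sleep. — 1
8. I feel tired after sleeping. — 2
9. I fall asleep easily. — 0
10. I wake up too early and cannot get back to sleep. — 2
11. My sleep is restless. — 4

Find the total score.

34

Items 5, 6, 8, 10, 11 describe the absence/opposite of sleep quality → reverse-score.
reversed = (0+6) − raw = 6 − raw.
  item 1: 5
  item 2: 0
  item 3: 6
  item 4: 4
  item 5: 6 − 1 = 5
  item 6: 6 − 3 = 3
  item 7: 1
  item 8: 6 − 2 = 4
  item 9: 0
  item 10: 6 − 2 = 4
  item 11: 6 − 4 = 2
Total = 5 + 0 + 6 + 4 + 5 + 3 + 1 + 4 + 0 + 4 + 2 = 34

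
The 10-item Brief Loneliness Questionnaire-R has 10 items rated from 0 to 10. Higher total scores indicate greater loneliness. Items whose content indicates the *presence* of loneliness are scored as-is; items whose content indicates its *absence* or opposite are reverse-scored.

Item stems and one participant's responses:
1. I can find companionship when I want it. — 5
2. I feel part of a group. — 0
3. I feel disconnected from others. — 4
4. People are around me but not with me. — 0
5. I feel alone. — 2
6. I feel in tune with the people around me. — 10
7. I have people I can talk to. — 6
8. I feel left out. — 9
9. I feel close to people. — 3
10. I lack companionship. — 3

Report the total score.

Items 1, 2, 6, 7, 9 describe the absence/opposite of loneliness → reverse-score.
on a 0–10 scale, reversed = 10 − raw.
  item 1: 10 − 5 = 5
  item 2: 10 − 0 = 10
  item 3: 4
  item 4: 0
  item 5: 2
  item 6: 10 − 10 = 0
  item 7: 10 − 6 = 4
  item 8: 9
  item 9: 10 − 3 = 7
  item 10: 3
Total = 5 + 10 + 4 + 0 + 2 + 0 + 4 + 9 + 7 + 3 = 44

44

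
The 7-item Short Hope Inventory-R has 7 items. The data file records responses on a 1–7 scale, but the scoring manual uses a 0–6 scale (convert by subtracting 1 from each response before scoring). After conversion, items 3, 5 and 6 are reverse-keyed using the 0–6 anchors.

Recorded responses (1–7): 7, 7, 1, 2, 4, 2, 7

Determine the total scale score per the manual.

33

Convert to 0–6: 6, 6, 0, 1, 3, 1, 6
Reverse-coded (reverse-coded value = 6 − response):
  item 3: 6 − 0 = 6
  item 5: 6 − 3 = 3
  item 6: 6 − 1 = 5
Scored: 6, 6, 6, 1, 3, 5, 6
Total = 33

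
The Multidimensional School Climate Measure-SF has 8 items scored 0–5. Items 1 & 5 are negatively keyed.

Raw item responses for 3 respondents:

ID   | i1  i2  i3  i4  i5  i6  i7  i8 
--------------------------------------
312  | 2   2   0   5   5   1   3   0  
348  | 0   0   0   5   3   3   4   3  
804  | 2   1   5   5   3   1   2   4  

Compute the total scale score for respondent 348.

22

Respondent 348 raw: 0, 0, 0, 5, 3, 3, 4, 3.
Reverse-coded (on a 0–5 scale, reversed = 5 − raw):
  item 1: 5 − 0 = 5
  item 2: 0
  item 3: 0
  item 4: 5
  item 5: 5 − 3 = 2
  item 6: 3
  item 7: 4
  item 8: 3
Sum = 5 + 0 + 0 + 5 + 2 + 3 + 4 + 3 = 22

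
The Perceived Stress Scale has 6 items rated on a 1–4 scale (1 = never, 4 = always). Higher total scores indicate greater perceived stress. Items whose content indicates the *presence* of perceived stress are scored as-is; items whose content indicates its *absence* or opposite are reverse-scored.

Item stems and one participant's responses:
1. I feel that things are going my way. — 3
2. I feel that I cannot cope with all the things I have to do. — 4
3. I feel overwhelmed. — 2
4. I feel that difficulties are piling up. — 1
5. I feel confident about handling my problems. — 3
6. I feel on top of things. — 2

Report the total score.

14

Items 1, 5, 6 describe the absence/opposite of perceived stress → reverse-score.
reverse-coded value = 5 − response.
  item 1: 5 − 3 = 2
  item 2: 4
  item 3: 2
  item 4: 1
  item 5: 5 − 3 = 2
  item 6: 5 − 2 = 3
Total = 2 + 4 + 2 + 1 + 2 + 3 = 14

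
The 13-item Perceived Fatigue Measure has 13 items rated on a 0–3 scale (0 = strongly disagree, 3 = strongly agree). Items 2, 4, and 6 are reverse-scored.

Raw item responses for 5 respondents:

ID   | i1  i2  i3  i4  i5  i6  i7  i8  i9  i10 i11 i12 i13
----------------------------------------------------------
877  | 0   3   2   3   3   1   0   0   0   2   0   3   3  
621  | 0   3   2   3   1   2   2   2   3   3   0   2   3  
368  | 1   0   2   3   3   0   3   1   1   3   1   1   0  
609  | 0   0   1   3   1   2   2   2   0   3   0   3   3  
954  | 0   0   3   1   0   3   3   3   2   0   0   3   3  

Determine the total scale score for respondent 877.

Respondent 877 raw: 0, 3, 2, 3, 3, 1, 0, 0, 0, 2, 0, 3, 3.
Reverse-coded (reversed = (0+3) − raw = 3 − raw):
  item 1: 0
  item 2: 3 − 3 = 0
  item 3: 2
  item 4: 3 − 3 = 0
  item 5: 3
  item 6: 3 − 1 = 2
  item 7: 0
  item 8: 0
  item 9: 0
  item 10: 2
  item 11: 0
  item 12: 3
  item 13: 3
Sum = 0 + 0 + 2 + 0 + 3 + 2 + 0 + 0 + 0 + 2 + 0 + 3 + 3 = 15

15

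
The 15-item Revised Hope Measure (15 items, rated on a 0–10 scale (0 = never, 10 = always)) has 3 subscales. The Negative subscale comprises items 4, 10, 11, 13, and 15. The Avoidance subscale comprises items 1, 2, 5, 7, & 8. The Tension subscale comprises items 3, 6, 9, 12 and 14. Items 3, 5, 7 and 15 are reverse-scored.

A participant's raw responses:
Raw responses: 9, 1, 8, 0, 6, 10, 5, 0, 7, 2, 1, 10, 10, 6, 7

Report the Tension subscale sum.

Tension items: 3, 6, 9, 12, 14.
Of these, item 3 is reverse-scored; reverse-coded value = 10 − response.
  item 3: 10 − 8 = 2
  item 6: 10
  item 9: 7
  item 12: 10
  item 14: 6
Sum = 2 + 10 + 7 + 10 + 6 = 35

35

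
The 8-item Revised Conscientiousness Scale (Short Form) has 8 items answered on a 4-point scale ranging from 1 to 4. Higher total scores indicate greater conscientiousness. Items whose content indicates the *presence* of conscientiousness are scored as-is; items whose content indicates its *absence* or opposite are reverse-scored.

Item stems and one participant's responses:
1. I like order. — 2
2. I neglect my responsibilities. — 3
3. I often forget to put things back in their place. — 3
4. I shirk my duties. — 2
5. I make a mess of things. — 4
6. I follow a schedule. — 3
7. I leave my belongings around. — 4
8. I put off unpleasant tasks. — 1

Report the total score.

Items 2, 3, 4, 5, 7, 8 describe the absence/opposite of conscientiousness → reverse-score.
on a 1–4 scale, reversed = 5 − raw.
  item 1: 2
  item 2: 5 − 3 = 2
  item 3: 5 − 3 = 2
  item 4: 5 − 2 = 3
  item 5: 5 − 4 = 1
  item 6: 3
  item 7: 5 − 4 = 1
  item 8: 5 − 1 = 4
Total = 2 + 2 + 2 + 3 + 1 + 3 + 1 + 4 = 18

18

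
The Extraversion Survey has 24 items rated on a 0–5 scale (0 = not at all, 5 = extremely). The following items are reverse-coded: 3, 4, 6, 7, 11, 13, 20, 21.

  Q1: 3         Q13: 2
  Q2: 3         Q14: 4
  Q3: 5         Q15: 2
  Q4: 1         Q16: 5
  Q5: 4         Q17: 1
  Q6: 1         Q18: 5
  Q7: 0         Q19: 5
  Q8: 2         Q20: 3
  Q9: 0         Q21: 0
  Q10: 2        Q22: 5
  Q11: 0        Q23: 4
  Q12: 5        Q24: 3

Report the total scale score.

Raw sum = 65. Reverse-coded items: 3, 4, 6, 7, 11, 13, 20, 21; their raw sum = 12.
Each reversal replaces raw with 5 − raw, changing the total by 5 − 2·raw per item.
Total = 65 + 8·5 − 2·12 = 65 + 40 − 24 = 81

81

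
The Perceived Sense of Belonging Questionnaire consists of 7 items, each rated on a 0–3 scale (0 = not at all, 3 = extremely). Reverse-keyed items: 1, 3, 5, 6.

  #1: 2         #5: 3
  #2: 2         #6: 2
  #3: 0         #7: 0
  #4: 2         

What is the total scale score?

9

Reversing items 1, 3, 5, & 6 with 3 − raw:
Total = (3−2) + 2 + (3−0) + 2 + (3−3) + (3−2) + 0
      = 1 + 2 + 3 + 2 + 0 + 1 + 0 = 9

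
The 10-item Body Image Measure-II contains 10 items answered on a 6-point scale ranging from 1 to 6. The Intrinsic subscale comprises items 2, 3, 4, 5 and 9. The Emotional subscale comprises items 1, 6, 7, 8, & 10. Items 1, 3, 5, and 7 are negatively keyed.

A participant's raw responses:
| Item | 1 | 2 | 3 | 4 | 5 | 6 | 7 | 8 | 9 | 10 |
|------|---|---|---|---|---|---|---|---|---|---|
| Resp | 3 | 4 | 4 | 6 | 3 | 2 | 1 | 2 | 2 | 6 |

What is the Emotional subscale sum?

Emotional items: 1, 6, 7, 8, 10.
Of these, items 1 & 7 are negatively keyed; on a 1–6 scale, reversed = 7 − raw.
  item 1: 7 − 3 = 4
  item 6: 2
  item 7: 7 − 1 = 6
  item 8: 2
  item 10: 6
Sum = 4 + 2 + 6 + 2 + 6 = 20

20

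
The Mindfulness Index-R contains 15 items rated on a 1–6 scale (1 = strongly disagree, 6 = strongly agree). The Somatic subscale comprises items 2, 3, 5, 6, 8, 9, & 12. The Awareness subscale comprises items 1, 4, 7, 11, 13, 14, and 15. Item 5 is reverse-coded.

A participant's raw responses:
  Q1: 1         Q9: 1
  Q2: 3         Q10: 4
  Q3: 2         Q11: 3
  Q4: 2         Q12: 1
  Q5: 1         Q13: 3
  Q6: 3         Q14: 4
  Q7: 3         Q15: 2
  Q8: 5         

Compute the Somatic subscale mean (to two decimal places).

Somatic items: 2, 3, 5, 6, 8, 9, 12.
Of these, item 5 is reverse-coded; reverse-coded value = 7 − response.
  item 2: 3
  item 3: 2
  item 5: 7 − 1 = 6
  item 6: 3
  item 8: 5
  item 9: 1
  item 12: 1
Sum = 3 + 2 + 6 + 3 + 5 + 1 + 1 = 21
Mean = 21 / 7 = 3.00

3.00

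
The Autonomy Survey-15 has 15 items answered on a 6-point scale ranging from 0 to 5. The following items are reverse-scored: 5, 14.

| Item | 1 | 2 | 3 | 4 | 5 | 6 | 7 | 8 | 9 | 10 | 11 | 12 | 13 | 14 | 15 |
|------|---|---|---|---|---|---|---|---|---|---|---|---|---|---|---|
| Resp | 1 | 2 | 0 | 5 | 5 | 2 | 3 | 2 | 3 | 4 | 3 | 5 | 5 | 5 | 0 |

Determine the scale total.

35

Reverse-scored items use 5 − raw:
  item 5: 5 − 5 = 0
  item 14: 5 − 5 = 0
After reverse-coding: 1, 2, 0, 5, 0, 2, 3, 2, 3, 4, 3, 5, 5, 0, 0
Total = 1 + 2 + 0 + 5 + 0 + 2 + 3 + 2 + 3 + 4 + 3 + 5 + 5 + 0 + 0 = 35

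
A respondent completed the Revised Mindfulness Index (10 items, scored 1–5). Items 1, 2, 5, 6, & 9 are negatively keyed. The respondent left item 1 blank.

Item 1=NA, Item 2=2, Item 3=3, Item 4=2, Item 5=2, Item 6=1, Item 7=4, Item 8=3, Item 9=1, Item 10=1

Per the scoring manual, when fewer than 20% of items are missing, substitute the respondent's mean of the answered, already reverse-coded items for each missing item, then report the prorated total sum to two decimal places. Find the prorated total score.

34.44

Reverse-coded (reversed = (1+5) − raw = 6 − raw):
  item 2: 6 − 2 = 4
  item 5: 6 − 2 = 4
  item 6: 6 − 1 = 5
  item 9: 6 − 1 = 5
Completed scored items (9 of 10): 4, 3, 2, 4, 5, 4, 3, 5, 1; sum = 31.
Person mean = 31 / 9 ≈ 3.4444
Prorated total = (31 / 9) × 10 = 34.44 (to 2 dp)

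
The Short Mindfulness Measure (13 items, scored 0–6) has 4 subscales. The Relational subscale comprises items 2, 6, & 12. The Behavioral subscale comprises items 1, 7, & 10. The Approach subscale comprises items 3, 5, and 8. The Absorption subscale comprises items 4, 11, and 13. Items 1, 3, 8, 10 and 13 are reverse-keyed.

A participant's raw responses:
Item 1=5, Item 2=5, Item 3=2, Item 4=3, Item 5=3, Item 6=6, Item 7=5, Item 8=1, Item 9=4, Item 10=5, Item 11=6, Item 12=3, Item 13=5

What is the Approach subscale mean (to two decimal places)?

4.00

Approach items: 3, 5, 8.
Of these, items 3 & 8 are reverse-keyed; reverse-coded value = 6 − response.
  item 3: 6 − 2 = 4
  item 5: 3
  item 8: 6 − 1 = 5
Sum = 4 + 3 + 5 = 12
Mean = 12 / 3 = 4.00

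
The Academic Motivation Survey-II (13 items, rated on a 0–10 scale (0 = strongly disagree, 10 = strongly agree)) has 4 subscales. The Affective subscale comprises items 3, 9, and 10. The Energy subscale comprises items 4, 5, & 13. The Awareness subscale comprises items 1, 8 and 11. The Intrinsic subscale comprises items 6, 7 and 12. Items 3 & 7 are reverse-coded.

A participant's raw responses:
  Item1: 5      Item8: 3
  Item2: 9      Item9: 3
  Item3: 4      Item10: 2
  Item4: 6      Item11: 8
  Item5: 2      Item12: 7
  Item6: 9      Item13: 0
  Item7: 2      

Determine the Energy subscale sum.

Energy items: 4, 5, 13.
  item 4: 6
  item 5: 2
  item 13: 0
Sum = 6 + 2 + 0 = 8

8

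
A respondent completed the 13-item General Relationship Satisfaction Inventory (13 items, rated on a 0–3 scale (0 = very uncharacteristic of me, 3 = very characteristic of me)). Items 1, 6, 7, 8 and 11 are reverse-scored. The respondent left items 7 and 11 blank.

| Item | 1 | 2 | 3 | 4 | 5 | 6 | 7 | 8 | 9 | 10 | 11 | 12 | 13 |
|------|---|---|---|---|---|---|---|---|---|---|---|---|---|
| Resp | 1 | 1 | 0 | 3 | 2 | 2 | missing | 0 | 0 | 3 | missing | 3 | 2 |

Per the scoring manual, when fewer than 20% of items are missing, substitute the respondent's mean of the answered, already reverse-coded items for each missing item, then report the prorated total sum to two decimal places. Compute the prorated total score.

23.64

Reverse-coded (reverse-coded value = 3 − response):
  item 1: 3 − 1 = 2
  item 6: 3 − 2 = 1
  item 8: 3 − 0 = 3
Completed scored items (11 of 13): 2, 1, 0, 3, 2, 1, 3, 0, 3, 3, 2; sum = 20.
Person mean = 20 / 11 ≈ 1.8182
Prorated total = (20 / 11) × 13 = 23.64 (to 2 dp)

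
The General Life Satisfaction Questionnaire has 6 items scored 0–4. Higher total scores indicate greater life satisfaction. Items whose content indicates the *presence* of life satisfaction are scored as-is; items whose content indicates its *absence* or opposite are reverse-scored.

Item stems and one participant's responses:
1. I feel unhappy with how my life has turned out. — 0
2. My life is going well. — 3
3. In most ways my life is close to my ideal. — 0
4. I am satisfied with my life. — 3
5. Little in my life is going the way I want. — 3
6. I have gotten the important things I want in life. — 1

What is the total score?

Items 1, 5 describe the absence/opposite of life satisfaction → reverse-score.
on a 0–4 scale, reversed = 4 − raw.
  item 1: 4 − 0 = 4
  item 2: 3
  item 3: 0
  item 4: 3
  item 5: 4 − 3 = 1
  item 6: 1
Total = 4 + 3 + 0 + 3 + 1 + 1 = 12

12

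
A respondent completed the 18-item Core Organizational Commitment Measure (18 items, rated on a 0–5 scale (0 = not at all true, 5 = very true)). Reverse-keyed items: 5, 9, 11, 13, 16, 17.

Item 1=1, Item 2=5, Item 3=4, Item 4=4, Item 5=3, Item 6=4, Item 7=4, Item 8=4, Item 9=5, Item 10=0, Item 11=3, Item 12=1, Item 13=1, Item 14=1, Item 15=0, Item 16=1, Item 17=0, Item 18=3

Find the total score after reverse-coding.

Reversing items 5, 9, 11, 13, 16 and 17 with 5 − raw:
Total = 1 + 5 + 4 + 4 + (5−3) + 4 + 4 + 4 + (5−5) + 0 + (5−3) + 1 + (5−1) + 1 + 0 + (5−1) + (5−0) + 3
      = 1 + 5 + 4 + 4 + 2 + 4 + 4 + 4 + 0 + 0 + 2 + 1 + 4 + 1 + 0 + 4 + 5 + 3 = 48

48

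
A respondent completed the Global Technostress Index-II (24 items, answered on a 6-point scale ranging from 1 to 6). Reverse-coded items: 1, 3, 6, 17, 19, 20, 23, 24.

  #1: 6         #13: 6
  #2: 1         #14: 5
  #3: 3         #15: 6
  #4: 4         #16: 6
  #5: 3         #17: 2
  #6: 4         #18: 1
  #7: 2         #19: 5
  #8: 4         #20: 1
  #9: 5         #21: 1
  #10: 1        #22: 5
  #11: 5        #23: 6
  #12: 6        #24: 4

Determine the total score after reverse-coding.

86

Reverse-coded items use 7 − raw:
  item 1: 7 − 6 = 1
  item 3: 7 − 3 = 4
  item 6: 7 − 4 = 3
  item 17: 7 − 2 = 5
  item 19: 7 − 5 = 2
  item 20: 7 − 1 = 6
  item 23: 7 − 6 = 1
  item 24: 7 − 4 = 3
After reverse-coding: 1, 1, 4, 4, 3, 3, 2, 4, 5, 1, 5, 6, 6, 5, 6, 6, 5, 1, 2, 6, 1, 5, 1, 3
Total = 1 + 1 + 4 + 4 + 3 + 3 + 2 + 4 + 5 + 1 + 5 + 6 + 6 + 5 + 6 + 6 + 5 + 1 + 2 + 6 + 1 + 5 + 1 + 3 = 86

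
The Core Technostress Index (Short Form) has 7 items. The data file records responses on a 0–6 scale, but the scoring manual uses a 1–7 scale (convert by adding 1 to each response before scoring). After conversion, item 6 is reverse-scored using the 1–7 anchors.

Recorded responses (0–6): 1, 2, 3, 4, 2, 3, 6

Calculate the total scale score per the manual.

28

Convert to 1–7: 2, 3, 4, 5, 3, 4, 7
Reverse-coded (reverse-coded value = 8 − response):
  item 6: 8 − 4 = 4
Scored: 2, 3, 4, 5, 3, 4, 7
Total = 28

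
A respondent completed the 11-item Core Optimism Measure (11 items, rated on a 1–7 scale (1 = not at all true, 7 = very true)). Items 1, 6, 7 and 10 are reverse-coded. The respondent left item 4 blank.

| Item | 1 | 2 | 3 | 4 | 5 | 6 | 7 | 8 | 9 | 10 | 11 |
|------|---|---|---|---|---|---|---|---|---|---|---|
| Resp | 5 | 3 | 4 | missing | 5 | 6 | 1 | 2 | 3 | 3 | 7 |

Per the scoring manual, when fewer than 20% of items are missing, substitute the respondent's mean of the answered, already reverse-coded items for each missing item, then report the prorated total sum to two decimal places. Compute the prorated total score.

45.10

Reverse-coded (on a 1–7 scale, reversed = 8 − raw):
  item 1: 8 − 5 = 3
  item 6: 8 − 6 = 2
  item 7: 8 − 1 = 7
  item 10: 8 − 3 = 5
Completed scored items (10 of 11): 3, 3, 4, 5, 2, 7, 2, 3, 5, 7; sum = 41.
Person mean = 41 / 10 ≈ 4.1000
Prorated total = (41 / 10) × 11 = 45.10 (to 2 dp)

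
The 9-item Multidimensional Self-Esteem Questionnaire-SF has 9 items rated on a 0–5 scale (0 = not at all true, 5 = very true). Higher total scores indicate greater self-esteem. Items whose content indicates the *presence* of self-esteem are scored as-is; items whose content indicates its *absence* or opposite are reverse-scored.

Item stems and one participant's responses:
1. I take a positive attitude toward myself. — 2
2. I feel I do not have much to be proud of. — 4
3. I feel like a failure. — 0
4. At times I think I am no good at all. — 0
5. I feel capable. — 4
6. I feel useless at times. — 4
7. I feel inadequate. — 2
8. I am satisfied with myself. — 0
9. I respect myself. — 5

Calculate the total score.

26

Items 2, 3, 4, 6, 7 describe the absence/opposite of self-esteem → reverse-score.
reversed = (0+5) − raw = 5 − raw.
  item 1: 2
  item 2: 5 − 4 = 1
  item 3: 5 − 0 = 5
  item 4: 5 − 0 = 5
  item 5: 4
  item 6: 5 − 4 = 1
  item 7: 5 − 2 = 3
  item 8: 0
  item 9: 5
Total = 2 + 1 + 5 + 5 + 4 + 1 + 3 + 0 + 5 = 26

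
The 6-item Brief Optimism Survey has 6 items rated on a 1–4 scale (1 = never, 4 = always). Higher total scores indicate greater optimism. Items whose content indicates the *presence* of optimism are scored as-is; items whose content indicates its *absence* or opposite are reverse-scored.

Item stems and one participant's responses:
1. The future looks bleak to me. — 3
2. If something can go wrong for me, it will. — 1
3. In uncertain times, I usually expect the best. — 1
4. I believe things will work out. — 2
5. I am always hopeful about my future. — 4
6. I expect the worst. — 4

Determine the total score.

14

Items 1, 2, 6 describe the absence/opposite of optimism → reverse-score.
reverse-coded value = 5 − response.
  item 1: 5 − 3 = 2
  item 2: 5 − 1 = 4
  item 3: 1
  item 4: 2
  item 5: 4
  item 6: 5 − 4 = 1
Total = 2 + 4 + 1 + 2 + 4 + 1 = 14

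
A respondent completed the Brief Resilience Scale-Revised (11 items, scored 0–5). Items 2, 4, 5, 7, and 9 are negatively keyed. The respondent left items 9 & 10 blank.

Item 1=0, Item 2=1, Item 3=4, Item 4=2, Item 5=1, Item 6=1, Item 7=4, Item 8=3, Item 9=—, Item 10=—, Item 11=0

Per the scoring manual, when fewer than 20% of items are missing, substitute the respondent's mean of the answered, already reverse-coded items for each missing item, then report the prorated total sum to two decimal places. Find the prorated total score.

24.44

Reverse-coded (on a 0–5 scale, reversed = 5 − raw):
  item 2: 5 − 1 = 4
  item 4: 5 − 2 = 3
  item 5: 5 − 1 = 4
  item 7: 5 − 4 = 1
Completed scored items (9 of 11): 0, 4, 4, 3, 4, 1, 1, 3, 0; sum = 20.
Person mean = 20 / 9 ≈ 2.2222
Prorated total = (20 / 9) × 11 = 24.44 (to 2 dp)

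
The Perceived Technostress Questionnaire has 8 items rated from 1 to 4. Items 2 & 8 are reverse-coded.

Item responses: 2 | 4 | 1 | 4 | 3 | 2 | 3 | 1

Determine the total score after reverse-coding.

20

Apply reverse scoring (reverse-coded value = 5 − response):
  item 2: 5 − 4 = 1
  item 8: 5 − 1 = 4
Scored responses: 2, 1, 1, 4, 3, 2, 3, 4
Total = 2 + 1 + 1 + 4 + 3 + 2 + 3 + 4 = 20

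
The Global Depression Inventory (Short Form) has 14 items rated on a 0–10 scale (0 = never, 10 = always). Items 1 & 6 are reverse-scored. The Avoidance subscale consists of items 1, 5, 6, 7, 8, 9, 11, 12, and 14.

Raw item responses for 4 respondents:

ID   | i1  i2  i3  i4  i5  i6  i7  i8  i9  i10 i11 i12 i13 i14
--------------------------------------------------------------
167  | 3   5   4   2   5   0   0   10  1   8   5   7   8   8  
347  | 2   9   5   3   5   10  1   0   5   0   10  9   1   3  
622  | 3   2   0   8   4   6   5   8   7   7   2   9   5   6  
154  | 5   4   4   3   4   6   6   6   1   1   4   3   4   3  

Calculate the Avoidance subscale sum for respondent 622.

Respondent 622 raw: 3, 2, 0, 8, 4, 6, 5, 8, 7, 7, 2, 9, 5, 6.
Avoidance items: 1, 5, 6, 7, 8, 9, 11, 12, 14.
Reverse-coded (reverse-coded value = 10 − response):
  item 1: 10 − 3 = 7
  item 5: 4
  item 6: 10 − 6 = 4
  item 7: 5
  item 8: 8
  item 9: 7
  item 11: 2
  item 12: 9
  item 14: 6
Sum = 7 + 4 + 4 + 5 + 8 + 7 + 2 + 9 + 6 = 52

52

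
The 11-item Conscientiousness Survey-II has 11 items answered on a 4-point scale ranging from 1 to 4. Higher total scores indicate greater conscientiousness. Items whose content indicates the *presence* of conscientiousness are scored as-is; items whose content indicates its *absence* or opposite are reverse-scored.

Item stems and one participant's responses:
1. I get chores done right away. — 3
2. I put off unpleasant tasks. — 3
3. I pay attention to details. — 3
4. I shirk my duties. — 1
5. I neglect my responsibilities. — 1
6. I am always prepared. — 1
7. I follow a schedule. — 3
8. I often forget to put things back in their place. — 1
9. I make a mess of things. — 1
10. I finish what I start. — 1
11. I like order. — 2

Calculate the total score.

Items 2, 4, 5, 8, 9 describe the absence/opposite of conscientiousness → reverse-score.
on a 1–4 scale, reversed = 5 − raw.
  item 1: 3
  item 2: 5 − 3 = 2
  item 3: 3
  item 4: 5 − 1 = 4
  item 5: 5 − 1 = 4
  item 6: 1
  item 7: 3
  item 8: 5 − 1 = 4
  item 9: 5 − 1 = 4
  item 10: 1
  item 11: 2
Total = 3 + 2 + 3 + 4 + 4 + 1 + 3 + 4 + 4 + 1 + 2 = 31

31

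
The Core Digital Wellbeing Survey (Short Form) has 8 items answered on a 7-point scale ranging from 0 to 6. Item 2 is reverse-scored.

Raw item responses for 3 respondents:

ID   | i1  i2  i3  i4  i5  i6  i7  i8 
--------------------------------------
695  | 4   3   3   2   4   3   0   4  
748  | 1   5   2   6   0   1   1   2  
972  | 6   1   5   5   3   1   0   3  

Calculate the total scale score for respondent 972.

Respondent 972 raw: 6, 1, 5, 5, 3, 1, 0, 3.
Reverse-coded (reversed = (0+6) − raw = 6 − raw):
  item 1: 6
  item 2: 6 − 1 = 5
  item 3: 5
  item 4: 5
  item 5: 3
  item 6: 1
  item 7: 0
  item 8: 3
Sum = 6 + 5 + 5 + 5 + 3 + 1 + 0 + 3 = 28

28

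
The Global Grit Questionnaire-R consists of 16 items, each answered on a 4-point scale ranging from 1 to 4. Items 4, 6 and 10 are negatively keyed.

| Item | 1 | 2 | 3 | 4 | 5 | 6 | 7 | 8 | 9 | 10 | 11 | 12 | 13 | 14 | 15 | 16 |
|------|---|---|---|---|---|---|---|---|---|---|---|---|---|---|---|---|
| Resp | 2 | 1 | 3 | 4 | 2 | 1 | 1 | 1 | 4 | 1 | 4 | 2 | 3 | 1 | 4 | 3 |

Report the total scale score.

40

Apply reverse scoring (on a 1–4 scale, reversed = 5 − raw):
  item 4: 5 − 4 = 1
  item 6: 5 − 1 = 4
  item 10: 5 − 1 = 4
Scored responses: 2, 1, 3, 1, 2, 4, 1, 1, 4, 4, 4, 2, 3, 1, 4, 3
Total = 2 + 1 + 3 + 1 + 2 + 4 + 1 + 1 + 4 + 4 + 4 + 2 + 3 + 1 + 4 + 3 = 40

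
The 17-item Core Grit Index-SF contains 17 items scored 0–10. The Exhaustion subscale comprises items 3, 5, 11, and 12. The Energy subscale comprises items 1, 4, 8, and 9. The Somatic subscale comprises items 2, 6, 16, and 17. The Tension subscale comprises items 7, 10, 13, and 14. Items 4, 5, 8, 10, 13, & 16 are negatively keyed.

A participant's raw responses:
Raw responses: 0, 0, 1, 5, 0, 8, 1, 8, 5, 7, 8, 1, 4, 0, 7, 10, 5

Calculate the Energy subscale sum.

12

Energy items: 1, 4, 8, 9.
Of these, items 4 and 8 are negatively keyed; reversed = (0+10) − raw = 10 − raw.
  item 1: 0
  item 4: 10 − 5 = 5
  item 8: 10 − 8 = 2
  item 9: 5
Sum = 0 + 5 + 2 + 5 = 12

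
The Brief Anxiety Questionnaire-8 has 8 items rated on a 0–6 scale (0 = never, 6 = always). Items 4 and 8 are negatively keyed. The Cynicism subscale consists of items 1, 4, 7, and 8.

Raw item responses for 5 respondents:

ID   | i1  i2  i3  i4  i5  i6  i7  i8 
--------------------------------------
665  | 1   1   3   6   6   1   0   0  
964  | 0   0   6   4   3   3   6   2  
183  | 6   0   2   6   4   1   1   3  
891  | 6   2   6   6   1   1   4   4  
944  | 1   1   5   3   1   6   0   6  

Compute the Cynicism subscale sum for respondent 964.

Respondent 964 raw: 0, 0, 6, 4, 3, 3, 6, 2.
Cynicism items: 1, 4, 7, 8.
Reverse-coded (reverse-coded value = 6 − response):
  item 1: 0
  item 4: 6 − 4 = 2
  item 7: 6
  item 8: 6 − 2 = 4
Sum = 0 + 2 + 6 + 4 = 12

12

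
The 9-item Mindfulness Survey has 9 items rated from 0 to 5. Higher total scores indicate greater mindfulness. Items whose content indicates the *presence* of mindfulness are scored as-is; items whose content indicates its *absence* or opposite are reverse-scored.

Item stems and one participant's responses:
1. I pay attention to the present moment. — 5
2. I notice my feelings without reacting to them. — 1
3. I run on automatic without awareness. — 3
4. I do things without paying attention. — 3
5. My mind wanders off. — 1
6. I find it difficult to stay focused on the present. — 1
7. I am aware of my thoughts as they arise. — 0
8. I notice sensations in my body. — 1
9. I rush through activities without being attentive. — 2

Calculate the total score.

Items 3, 4, 5, 6, 9 describe the absence/opposite of mindfulness → reverse-score.
reversed = (0+5) − raw = 5 − raw.
  item 1: 5
  item 2: 1
  item 3: 5 − 3 = 2
  item 4: 5 − 3 = 2
  item 5: 5 − 1 = 4
  item 6: 5 − 1 = 4
  item 7: 0
  item 8: 1
  item 9: 5 − 2 = 3
Total = 5 + 1 + 2 + 2 + 4 + 4 + 0 + 1 + 3 = 22

22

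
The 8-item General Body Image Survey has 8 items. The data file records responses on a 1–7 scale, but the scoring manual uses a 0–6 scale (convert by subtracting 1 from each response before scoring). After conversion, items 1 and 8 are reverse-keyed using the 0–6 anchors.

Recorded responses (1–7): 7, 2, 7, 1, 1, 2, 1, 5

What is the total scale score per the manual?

Convert to 0–6: 6, 1, 6, 0, 0, 1, 0, 4
Reverse-coded (reverse-coded value = 6 − response):
  item 1: 6 − 6 = 0
  item 8: 6 − 4 = 2
Scored: 0, 1, 6, 0, 0, 1, 0, 2
Total = 10

10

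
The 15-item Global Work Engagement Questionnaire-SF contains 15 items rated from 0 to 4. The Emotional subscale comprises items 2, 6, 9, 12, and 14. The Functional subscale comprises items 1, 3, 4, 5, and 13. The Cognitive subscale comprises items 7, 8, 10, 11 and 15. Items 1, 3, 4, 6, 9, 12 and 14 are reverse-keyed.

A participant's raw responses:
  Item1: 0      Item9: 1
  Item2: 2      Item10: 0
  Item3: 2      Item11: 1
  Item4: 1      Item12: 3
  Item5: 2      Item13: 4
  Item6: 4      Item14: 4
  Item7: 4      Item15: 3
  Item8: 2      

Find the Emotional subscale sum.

6

Emotional items: 2, 6, 9, 12, 14.
Of these, items 6, 9, 12, & 14 are reverse-keyed; on a 0–4 scale, reversed = 4 − raw.
  item 2: 2
  item 6: 4 − 4 = 0
  item 9: 4 − 1 = 3
  item 12: 4 − 3 = 1
  item 14: 4 − 4 = 0
Sum = 2 + 0 + 3 + 1 + 0 = 6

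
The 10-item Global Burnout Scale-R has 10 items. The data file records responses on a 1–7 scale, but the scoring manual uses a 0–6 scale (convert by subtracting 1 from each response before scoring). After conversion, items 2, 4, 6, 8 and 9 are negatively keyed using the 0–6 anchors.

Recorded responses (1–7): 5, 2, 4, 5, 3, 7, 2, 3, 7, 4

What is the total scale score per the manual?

24

Convert to 0–6: 4, 1, 3, 4, 2, 6, 1, 2, 6, 3
Reverse-coded (reverse-coded value = 6 − response):
  item 2: 6 − 1 = 5
  item 4: 6 − 4 = 2
  item 6: 6 − 6 = 0
  item 8: 6 − 2 = 4
  item 9: 6 − 6 = 0
Scored: 4, 5, 3, 2, 2, 0, 1, 4, 0, 3
Total = 24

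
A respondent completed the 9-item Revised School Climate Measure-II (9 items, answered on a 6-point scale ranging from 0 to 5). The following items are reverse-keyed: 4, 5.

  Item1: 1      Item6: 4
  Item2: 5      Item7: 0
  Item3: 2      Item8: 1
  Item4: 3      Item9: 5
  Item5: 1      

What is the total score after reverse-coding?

24

Apply reverse scoring (on a 0–5 scale, reversed = 5 − raw):
  item 4: 5 − 3 = 2
  item 5: 5 − 1 = 4
Scored items: 1, 5, 2, 2, 4, 4, 0, 1, 5
Total = 1 + 5 + 2 + 2 + 4 + 4 + 0 + 1 + 5 = 24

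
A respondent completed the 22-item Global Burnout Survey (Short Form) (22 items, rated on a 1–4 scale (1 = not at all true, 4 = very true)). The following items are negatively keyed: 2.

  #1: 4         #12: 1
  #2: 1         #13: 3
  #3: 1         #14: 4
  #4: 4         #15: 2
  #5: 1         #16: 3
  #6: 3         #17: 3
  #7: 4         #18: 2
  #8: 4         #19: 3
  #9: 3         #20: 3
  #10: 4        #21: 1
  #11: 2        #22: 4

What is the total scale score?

63

Negatively keyed items use 5 − raw:
  item 2: 5 − 1 = 4
Scored responses: 4, 4, 1, 4, 1, 3, 4, 4, 3, 4, 2, 1, 3, 4, 2, 3, 3, 2, 3, 3, 1, 4
Total = 4 + 4 + 1 + 4 + 1 + 3 + 4 + 4 + 3 + 4 + 2 + 1 + 3 + 4 + 2 + 3 + 3 + 2 + 3 + 3 + 1 + 4 = 63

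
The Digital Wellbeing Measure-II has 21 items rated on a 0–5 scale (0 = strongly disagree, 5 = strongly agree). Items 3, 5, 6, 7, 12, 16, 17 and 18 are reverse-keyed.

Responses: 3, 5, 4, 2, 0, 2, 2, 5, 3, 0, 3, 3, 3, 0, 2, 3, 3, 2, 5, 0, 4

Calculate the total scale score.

Raw sum = 54. Reverse-keyed items: 3, 5, 6, 7, 12, 16, 17, 18; their raw sum = 19.
Each reversal replaces raw with 5 − raw, changing the total by 5 − 2·raw per item.
Total = 54 + 8·5 − 2·19 = 54 + 40 − 38 = 56

56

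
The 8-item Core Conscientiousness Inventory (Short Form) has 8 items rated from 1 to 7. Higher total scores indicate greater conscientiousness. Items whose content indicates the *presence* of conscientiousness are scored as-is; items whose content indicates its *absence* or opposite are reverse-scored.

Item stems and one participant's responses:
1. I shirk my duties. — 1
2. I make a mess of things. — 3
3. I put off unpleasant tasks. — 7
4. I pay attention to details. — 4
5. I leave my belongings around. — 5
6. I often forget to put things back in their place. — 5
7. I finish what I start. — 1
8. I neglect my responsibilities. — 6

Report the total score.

26

Items 1, 2, 3, 5, 6, 8 describe the absence/opposite of conscientiousness → reverse-score.
reversed = (1+7) − raw = 8 − raw.
  item 1: 8 − 1 = 7
  item 2: 8 − 3 = 5
  item 3: 8 − 7 = 1
  item 4: 4
  item 5: 8 − 5 = 3
  item 6: 8 − 5 = 3
  item 7: 1
  item 8: 8 − 6 = 2
Total = 7 + 5 + 1 + 4 + 3 + 3 + 1 + 2 = 26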